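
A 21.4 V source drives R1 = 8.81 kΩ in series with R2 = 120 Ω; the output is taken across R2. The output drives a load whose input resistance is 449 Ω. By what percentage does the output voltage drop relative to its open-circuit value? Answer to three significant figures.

Unloaded V = 21.4 × 120/8930 = 0.2876 V.
Loaded: R2‖R_L = 94.69 Ω, giving V = 21.4 × 94.69/8905 = 0.2276 V.
Drop = (0.2876 − 0.2276) / 0.2876 = 20.9 %.

20.9 %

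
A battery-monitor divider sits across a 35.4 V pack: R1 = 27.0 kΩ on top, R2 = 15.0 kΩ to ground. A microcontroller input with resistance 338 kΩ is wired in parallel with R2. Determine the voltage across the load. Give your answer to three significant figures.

The load sits in parallel with R2: R2‖R_L = (15.0 × 338) / (15.0 + 338) = 14.36 kΩ.
V_out = 35.4 × 14.36 / (27.0 + 14.36) = 35.4 × 14.36/41.36 = 12.3 V.

V_out ≈ 12.3 V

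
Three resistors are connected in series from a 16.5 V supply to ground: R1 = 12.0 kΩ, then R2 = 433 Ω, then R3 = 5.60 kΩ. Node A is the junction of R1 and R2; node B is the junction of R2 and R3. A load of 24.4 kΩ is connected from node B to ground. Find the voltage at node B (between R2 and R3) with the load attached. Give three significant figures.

V ≈ 4.42 V

At node B, R3 is in parallel with the load: R3‖R_L = 4555 Ω.
Below node A the resistance is R2 + (R3‖R_L) = 4988 Ω, so V_A = 16.5 × 4988/16990 = 4.844 V.
Then V_B = V_A × (R3‖R_L)/(R2 + R3‖R_L) = 4.844 × 4555/4988 = 4.42 V.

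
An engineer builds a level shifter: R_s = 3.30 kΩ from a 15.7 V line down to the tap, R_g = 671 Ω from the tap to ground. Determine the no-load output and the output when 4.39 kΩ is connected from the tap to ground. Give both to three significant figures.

Open-circuit: V = 15.7 × 671/(3300 + 671) = 2.65 V.
With the load, R_g becomes R_g‖R_L = 582.0 Ω, so V = 15.7 × 582.0/3882 = 2.35 V.

Unloaded: 2.65 V; loaded: 2.35 V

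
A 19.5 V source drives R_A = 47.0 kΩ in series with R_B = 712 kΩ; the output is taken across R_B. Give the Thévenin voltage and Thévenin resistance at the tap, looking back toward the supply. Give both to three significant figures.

V_th is the open-circuit tap voltage: 19.5 × 712/(47.0 + 712) = 18.3 V.
With the supply zeroed, R_A and R_B appear in parallel from the tap: R_th = R_A‖R_B = (47.0 × 712)/759.0 = 44.1 kΩ.

V_th = 18.3 V, R_th = 44.1 kΩ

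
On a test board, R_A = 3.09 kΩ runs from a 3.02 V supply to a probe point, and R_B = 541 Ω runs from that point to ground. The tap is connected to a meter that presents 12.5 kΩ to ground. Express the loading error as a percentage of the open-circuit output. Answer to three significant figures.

The divider's output (Thévenin) resistance is R_A‖R_B = 460.4 Ω.
Fractional drop under load = R_th/(R_th + R_L) = 460.4 / (460.4 + 12500) = 0.03552.
So the output falls by 3.55 %.

3.55 %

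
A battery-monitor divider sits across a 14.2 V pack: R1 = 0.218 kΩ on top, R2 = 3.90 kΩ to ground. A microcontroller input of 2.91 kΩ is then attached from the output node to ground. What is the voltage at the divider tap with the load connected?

V_out ≈ 12.6 V

The load sits in parallel with R2: R2‖R_L = (3900 × 2910) / (3900 + 2910) = 1667 Ω.
V_out = 14.2 × 1667 / (218 + 1667) = 14.2 × 1667/1885 = 12.6 V.
(Unloaded it would have been 13.4 V.)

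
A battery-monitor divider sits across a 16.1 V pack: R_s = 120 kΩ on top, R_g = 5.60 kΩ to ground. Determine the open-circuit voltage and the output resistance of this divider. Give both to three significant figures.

V_th is the open-circuit tap voltage: 16.1 × 5.60/(120 + 5.60) = 0.718 V.
With the supply zeroed, R_s and R_g appear in parallel from the tap: R_th = R_s‖R_g = (120 × 5.60)/125.6 = 5.35 kΩ.

V_th = 0.718 V, R_th = 5.35 kΩ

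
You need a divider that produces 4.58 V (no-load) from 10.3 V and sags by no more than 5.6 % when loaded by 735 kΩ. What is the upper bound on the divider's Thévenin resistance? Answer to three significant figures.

R_th ≤ 43.6 kΩ

Loading drop = R_th/(R_th + R_L) ≤ 0.0560, so R_th ≤ R_L · ε/(1−ε) = 735 kΩ × 0.0560/0.9440 = 43.6 kΩ.
(Any R1, R2 with R2/(R1+R2) = 0.445 and R1‖R2 ≤ 43.6 kΩ will meet the spec.)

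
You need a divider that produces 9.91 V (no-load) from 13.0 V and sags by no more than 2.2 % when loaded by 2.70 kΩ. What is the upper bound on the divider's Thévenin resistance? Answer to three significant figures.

R_th ≤ 60.7 Ω

Loading drop = R_th/(R_th + R_L) ≤ 0.0220, so R_th ≤ R_L · ε/(1−ε) = 2.70 kΩ × 0.0220/0.9780 = 60.7 Ω.
(Any R1, R2 with R2/(R1+R2) = 0.762 and R1‖R2 ≤ 60.7 Ω will meet the spec.)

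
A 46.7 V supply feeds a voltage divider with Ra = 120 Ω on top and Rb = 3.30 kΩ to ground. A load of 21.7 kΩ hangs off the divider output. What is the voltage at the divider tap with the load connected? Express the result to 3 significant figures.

V_out ≈ 44.8 V

The load sits in parallel with Rb: Rb‖R_L = (3300 × 21700) / (3300 + 21700) = 2864 Ω.
V_out = 46.7 × 2864 / (120 + 2864) = 46.7 × 2864/2984 = 44.8 V.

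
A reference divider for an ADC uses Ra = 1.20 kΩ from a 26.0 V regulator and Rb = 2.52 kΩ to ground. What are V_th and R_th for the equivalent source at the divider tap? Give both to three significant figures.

V_th is the open-circuit tap voltage: 26.0 × 2.52/(1.20 + 2.52) = 17.6 V.
With the supply zeroed, Ra and Rb appear in parallel from the tap: R_th = Ra‖Rb = (1.20 × 2.52)/3.720 = 813 Ω.

V_th = 17.6 V, R_th = 813 Ω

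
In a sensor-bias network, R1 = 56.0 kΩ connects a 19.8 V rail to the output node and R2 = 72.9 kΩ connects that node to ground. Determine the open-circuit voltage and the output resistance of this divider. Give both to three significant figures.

V_th = 11.2 V, R_th = 31.7 kΩ

V_th is the open-circuit tap voltage: 19.8 × 72.9/(56.0 + 72.9) = 11.2 V.
With the supply zeroed, R1 and R2 appear in parallel from the tap: R_th = R1‖R2 = (56.0 × 72.9)/128.9 = 31.7 kΩ.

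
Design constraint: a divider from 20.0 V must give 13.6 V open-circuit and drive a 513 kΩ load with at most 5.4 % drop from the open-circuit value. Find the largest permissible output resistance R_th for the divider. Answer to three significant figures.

R_th ≤ 29.3 kΩ

Loading drop = R_th/(R_th + R_L) ≤ 0.0540, so R_th ≤ R_L · ε/(1−ε) = 513 kΩ × 0.0540/0.9460 = 29.3 kΩ.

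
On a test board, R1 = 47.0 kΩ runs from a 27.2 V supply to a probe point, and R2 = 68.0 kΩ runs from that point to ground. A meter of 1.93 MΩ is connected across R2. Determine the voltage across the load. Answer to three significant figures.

V_out ≈ 15.9 V

The load sits in parallel with R2: R2‖R_L = (68.0 × 1930) / (68.0 + 1930) = 65.69 kΩ.
V_out = 27.2 × 65.69 / (47.0 + 65.69) = 27.2 × 65.69/112.7 = 15.9 V.
(Unloaded it would have been 16.1 V.)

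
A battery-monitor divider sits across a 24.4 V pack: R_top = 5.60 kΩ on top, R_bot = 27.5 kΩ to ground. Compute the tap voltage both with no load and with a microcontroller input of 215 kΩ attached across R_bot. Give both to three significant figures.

Open-circuit: V = 24.4 × 27.5/(5.60 + 27.5) = 20.3 V.
With the load, R_bot becomes R_bot‖R_L = 24.38 kΩ, so V = 24.4 × 24.38/29.98 = 19.8 V.

Unloaded: 20.3 V; loaded: 19.8 V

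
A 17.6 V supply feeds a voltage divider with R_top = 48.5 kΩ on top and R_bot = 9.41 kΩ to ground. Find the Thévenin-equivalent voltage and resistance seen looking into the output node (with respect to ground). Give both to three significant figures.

V_th = 2.86 V, R_th = 7.88 kΩ

V_th is the open-circuit tap voltage: 17.6 × 9.41/(48.5 + 9.41) = 2.86 V.
With the supply zeroed, R_top and R_bot appear in parallel from the tap: R_th = R_top‖R_bot = (48.5 × 9.41)/57.91 = 7.88 kΩ.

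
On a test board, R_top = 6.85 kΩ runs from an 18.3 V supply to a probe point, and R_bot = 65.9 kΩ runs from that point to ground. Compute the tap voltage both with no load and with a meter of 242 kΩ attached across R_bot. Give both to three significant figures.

Open-circuit: V = 18.3 × 65.9/(6.85 + 65.9) = 16.6 V.
With the load, R_bot becomes R_bot‖R_L = 51.80 kΩ, so V = 18.3 × 51.80/58.65 = 16.2 V.

Unloaded: 16.6 V; loaded: 16.2 V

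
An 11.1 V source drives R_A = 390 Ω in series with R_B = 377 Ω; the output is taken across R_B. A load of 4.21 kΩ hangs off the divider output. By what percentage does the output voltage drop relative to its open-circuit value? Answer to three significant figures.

4.36 %

The divider's output (Thévenin) resistance is R_A‖R_B = 191.7 Ω.
Fractional drop under load = R_th/(R_th + R_L) = 191.7 / (191.7 + 4210) = 0.04355.
So the output falls by 4.36 %.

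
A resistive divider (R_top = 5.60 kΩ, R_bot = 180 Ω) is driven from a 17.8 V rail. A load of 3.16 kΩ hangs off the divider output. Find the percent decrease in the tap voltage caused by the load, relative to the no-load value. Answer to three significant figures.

5.23 %

The divider's output (Thévenin) resistance is R_top‖R_bot = 174.4 Ω.
Fractional drop under load = R_th/(R_th + R_L) = 174.4 / (174.4 + 3160) = 0.05230.
So the output falls by 5.23 %.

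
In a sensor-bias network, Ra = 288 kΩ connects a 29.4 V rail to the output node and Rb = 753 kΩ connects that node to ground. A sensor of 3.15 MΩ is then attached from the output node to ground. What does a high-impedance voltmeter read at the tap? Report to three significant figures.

The load sits in parallel with Rb: Rb‖R_L = (753 × 3150) / (753 + 3150) = 607.7 kΩ.
V_out = 29.4 × 607.7 / (288 + 607.7) = 29.4 × 607.7/895.7 = 19.9 V.
(Unloaded it would have been 21.3 V.)

V_out ≈ 19.9 V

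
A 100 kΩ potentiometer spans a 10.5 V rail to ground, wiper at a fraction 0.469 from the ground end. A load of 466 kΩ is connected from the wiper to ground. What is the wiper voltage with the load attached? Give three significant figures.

V ≈ 4.67 V

The wiper splits the pot into (1−α)R = 53.10 kΩ above and αR = 46.90 kΩ below.
Lower section ‖ load = 42.61 kΩ.
V_wiper = 10.5 × 42.61/(53.10 + 42.61) = 4.67 V.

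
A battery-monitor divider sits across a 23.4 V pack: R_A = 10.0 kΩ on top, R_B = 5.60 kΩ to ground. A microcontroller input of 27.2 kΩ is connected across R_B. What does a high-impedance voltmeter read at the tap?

V_out ≈ 7.42 V

The load sits in parallel with R_B: R_B‖R_L = (5.60 × 27.2) / (5.60 + 27.2) = 4.644 kΩ.
V_out = 23.4 × 4.644 / (10.0 + 4.644) = 23.4 × 4.644/14.64 = 7.42 V.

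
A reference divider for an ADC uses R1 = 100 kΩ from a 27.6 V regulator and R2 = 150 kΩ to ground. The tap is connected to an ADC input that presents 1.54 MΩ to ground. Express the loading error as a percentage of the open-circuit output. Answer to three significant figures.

The divider's output (Thévenin) resistance is R1‖R2 = 60.00 kΩ.
Fractional drop under load = R_th/(R_th + R_L) = 60.00 / (60.00 + 1540) = 0.03750.
So the output falls by 3.75 %.

3.75 %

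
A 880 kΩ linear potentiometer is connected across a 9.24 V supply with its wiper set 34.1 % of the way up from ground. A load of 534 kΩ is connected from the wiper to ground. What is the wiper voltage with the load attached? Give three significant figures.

V ≈ 2.30 V

The wiper splits the pot into (1−α)R = 579.9 kΩ above and αR = 300.1 kΩ below.
Lower section ‖ load = 192.1 kΩ.
V_wiper = 9.24 × 192.1/(579.9 + 192.1) = 2.30 V.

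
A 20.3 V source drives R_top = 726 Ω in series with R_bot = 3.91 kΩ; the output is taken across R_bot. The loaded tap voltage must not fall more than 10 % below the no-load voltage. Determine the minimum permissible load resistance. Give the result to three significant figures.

Output resistance R_th = R_top‖R_bot = (726 × 3910)/4636 = 612.3 Ω.
The fractional drop is R_th/(R_th + R_L); requiring this ≤ 0.100 gives R_L ≥ R_th(1/0.100 − 1) = 612.3 × 9.000 = 5.51 kΩ.

R_L(min) ≈ 5.51 kΩ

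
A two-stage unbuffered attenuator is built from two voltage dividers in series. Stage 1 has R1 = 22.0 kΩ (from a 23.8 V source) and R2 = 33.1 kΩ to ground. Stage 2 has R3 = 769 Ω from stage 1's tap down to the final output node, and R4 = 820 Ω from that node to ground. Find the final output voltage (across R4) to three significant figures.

V_out ≈ 0.792 V

Stage 2 presents R3+R4 = 1589 Ω as a load on stage 1's tap.
Stage 1's lower leg becomes R2‖(R3+R4) = 1516 Ω, so V_mid = 23.8 × 1516/23520 = 1.535 V.
Stage 2 is itself unloaded: V_out = V_mid × R4/(R3+R4) = 1.535 × 820/1589 = 0.792 V.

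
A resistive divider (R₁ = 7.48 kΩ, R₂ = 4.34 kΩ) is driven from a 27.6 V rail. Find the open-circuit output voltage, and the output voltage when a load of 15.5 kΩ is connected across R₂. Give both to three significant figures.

Unloaded: 10.1 V; loaded: 8.61 V

Open-circuit: V = 27.6 × 4.34/(7.48 + 4.34) = 10.1 V.
With the load, R₂ becomes R₂‖R_L = 3.391 kΩ, so V = 27.6 × 3.391/10.87 = 8.61 V.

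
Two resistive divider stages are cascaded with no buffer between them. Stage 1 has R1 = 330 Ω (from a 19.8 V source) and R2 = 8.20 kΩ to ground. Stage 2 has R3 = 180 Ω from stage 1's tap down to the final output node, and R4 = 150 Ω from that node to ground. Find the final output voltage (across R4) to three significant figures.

V_out ≈ 4.41 V

Stage 2 presents R3+R4 = 330.0 Ω as a load on stage 1's tap.
Stage 1's lower leg becomes R2‖(R3+R4) = 317.2 Ω, so V_mid = 19.8 × 317.2/647.2 = 9.705 V.
Stage 2 is itself unloaded: V_out = V_mid × R4/(R3+R4) = 9.705 × 150/330.0 = 4.41 V.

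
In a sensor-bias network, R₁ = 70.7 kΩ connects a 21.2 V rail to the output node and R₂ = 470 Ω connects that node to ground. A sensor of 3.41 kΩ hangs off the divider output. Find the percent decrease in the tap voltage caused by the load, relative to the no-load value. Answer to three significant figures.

The divider's output (Thévenin) resistance is R₁‖R₂ = 466.9 Ω.
Fractional drop under load = R_th/(R_th + R_L) = 466.9 / (466.9 + 3410) = 0.1204.
So the output falls by 12.0 %.

12.0 %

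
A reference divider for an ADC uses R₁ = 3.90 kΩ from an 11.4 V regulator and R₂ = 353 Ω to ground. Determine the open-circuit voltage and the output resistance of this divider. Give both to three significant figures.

V_th is the open-circuit tap voltage: 11.4 × 353/(3900 + 353) = 0.946 V.
With the supply zeroed, R₁ and R₂ appear in parallel from the tap: R_th = R₁‖R₂ = (3900 × 353)/4253 = 324 Ω.

V_th = 0.946 V, R_th = 324 Ω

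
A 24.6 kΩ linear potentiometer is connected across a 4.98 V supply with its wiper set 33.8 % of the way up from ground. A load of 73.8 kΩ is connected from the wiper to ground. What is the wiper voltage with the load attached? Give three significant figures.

The wiper splits the pot into (1−α)R = 16.29 kΩ above and αR = 8.315 kΩ below.
Lower section ‖ load = 7.473 kΩ.
V_wiper = 4.98 × 7.473/(16.29 + 7.473) = 1.57 V.

V ≈ 1.57 V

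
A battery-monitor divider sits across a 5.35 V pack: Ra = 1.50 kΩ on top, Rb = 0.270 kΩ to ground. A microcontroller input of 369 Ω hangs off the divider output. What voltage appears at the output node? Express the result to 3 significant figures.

The load sits in parallel with Rb: Rb‖R_L = (270 × 369) / (270 + 369) = 155.9 Ω.
V_out = 5.35 × 155.9 / (1500 + 155.9) = 5.35 × 155.9/1656 = 0.504 V.
(Unloaded it would have been 0.816 V.)

V_out ≈ 0.504 V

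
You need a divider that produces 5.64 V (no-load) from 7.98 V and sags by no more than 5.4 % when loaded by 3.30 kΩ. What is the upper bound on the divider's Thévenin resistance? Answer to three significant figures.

R_th ≤ 188 Ω

Loading drop = R_th/(R_th + R_L) ≤ 0.0540, so R_th ≤ R_L · ε/(1−ε) = 3.30 kΩ × 0.0540/0.9460 = 188 Ω.
(Any R1, R2 with R2/(R1+R2) = 0.707 and R1‖R2 ≤ 188 Ω will meet the spec.)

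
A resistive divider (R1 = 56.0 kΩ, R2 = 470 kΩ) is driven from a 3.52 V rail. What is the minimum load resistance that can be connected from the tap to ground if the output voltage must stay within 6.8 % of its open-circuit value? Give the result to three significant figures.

Output resistance R_th = R1‖R2 = (56.0 × 470)/526.0 = 50.04 kΩ.
The fractional drop is R_th/(R_th + R_L); requiring this ≤ 0.0680 gives R_L ≥ R_th(1/0.0680 − 1) = 50.04 × 13.71 = 686 kΩ.

R_L(min) ≈ 686 kΩ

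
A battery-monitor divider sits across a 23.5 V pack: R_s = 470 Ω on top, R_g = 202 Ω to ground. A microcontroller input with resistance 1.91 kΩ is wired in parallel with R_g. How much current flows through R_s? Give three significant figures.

I ≈ 36.0 mA

R_g‖R_L = 182.7 Ω, so the source sees R_s + R_g‖R_L = 652.7 Ω.
I = 23.5 V / 652.7 Ω = 36.0 mA.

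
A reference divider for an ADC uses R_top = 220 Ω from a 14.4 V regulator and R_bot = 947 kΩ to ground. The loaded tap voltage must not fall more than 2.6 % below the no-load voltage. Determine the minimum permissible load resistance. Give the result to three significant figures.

Output resistance R_th = R_top‖R_bot = (220 × 947000)/947200 = 219.9 Ω.
The fractional drop is R_th/(R_th + R_L); requiring this ≤ 0.0260 gives R_L ≥ R_th(1/0.0260 − 1) = 219.9 × 37.46 = 8.24 kΩ.

R_L(min) ≈ 8.24 kΩ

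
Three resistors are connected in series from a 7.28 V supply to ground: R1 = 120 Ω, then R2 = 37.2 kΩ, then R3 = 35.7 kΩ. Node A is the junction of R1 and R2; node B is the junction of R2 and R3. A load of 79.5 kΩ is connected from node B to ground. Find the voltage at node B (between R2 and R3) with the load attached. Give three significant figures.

V ≈ 2.89 V

At node B, R3 is in parallel with the load: R3‖R_L = 24640 Ω.
Below node A the resistance is R2 + (R3‖R_L) = 61840 Ω, so V_A = 7.28 × 61840/61960 = 7.266 V.
Then V_B = V_A × (R3‖R_L)/(R2 + R3‖R_L) = 7.266 × 24640/61840 = 2.89 V.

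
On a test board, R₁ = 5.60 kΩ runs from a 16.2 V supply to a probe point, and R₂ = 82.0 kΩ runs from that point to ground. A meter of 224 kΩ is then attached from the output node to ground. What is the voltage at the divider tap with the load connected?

V_out ≈ 14.8 V

The load sits in parallel with R₂: R₂‖R_L = (82.0 × 224) / (82.0 + 224) = 60.03 kΩ.
V_out = 16.2 × 60.03 / (5.60 + 60.03) = 16.2 × 60.03/65.63 = 14.8 V.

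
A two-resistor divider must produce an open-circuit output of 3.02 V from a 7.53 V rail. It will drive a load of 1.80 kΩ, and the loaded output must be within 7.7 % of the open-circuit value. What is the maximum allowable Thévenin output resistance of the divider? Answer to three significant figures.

R_th ≤ 150 Ω

Loading drop = R_th/(R_th + R_L) ≤ 0.0770, so R_th ≤ R_L · ε/(1−ε) = 1.80 kΩ × 0.0770/0.9230 = 150 Ω.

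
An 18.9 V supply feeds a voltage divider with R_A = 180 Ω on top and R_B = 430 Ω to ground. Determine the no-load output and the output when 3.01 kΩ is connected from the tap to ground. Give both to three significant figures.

Open-circuit: V = 18.9 × 430/(180 + 430) = 13.3 V.
With the load, R_B becomes R_B‖R_L = 376.2 Ω, so V = 18.9 × 376.2/556.2 = 12.8 V.

Unloaded: 13.3 V; loaded: 12.8 V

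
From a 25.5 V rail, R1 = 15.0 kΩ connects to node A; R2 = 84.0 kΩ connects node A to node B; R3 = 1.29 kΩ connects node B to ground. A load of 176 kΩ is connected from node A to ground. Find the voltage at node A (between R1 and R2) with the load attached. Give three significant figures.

V ≈ 20.2 V

Below node A the series string R2+R3 = 85.29 kΩ sits in parallel with the 176 kΩ load: 57.45 kΩ.
V_A = 25.5 × 57.45/(15.0 + 57.45) = 20.2 V.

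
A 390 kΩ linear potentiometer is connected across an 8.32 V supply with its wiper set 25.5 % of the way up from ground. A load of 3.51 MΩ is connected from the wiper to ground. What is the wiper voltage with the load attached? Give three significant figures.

The wiper splits the pot into (1−α)R = 290.6 kΩ above and αR = 99.45 kΩ below.
Lower section ‖ load = 96.71 kΩ.
V_wiper = 8.32 × 96.71/(290.6 + 96.71) = 2.08 V.

V ≈ 2.08 V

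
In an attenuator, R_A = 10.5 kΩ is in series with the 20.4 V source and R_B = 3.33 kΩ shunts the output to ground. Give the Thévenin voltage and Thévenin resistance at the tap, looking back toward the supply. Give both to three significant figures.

V_th is the open-circuit tap voltage: 20.4 × 3.33/(10.5 + 3.33) = 4.91 V.
With the supply zeroed, R_A and R_B appear in parallel from the tap: R_th = R_A‖R_B = (10.5 × 3.33)/13.83 = 2.53 kΩ.

V_th = 4.91 V, R_th = 2.53 kΩ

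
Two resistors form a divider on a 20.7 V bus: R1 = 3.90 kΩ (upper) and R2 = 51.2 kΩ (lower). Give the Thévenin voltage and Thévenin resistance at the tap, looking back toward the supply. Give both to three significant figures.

V_th is the open-circuit tap voltage: 20.7 × 51.2/(3.90 + 51.2) = 19.2 V.
With the supply zeroed, R1 and R2 appear in parallel from the tap: R_th = R1‖R2 = (3.90 × 51.2)/55.10 = 3.62 kΩ.

V_th = 19.2 V, R_th = 3.62 kΩ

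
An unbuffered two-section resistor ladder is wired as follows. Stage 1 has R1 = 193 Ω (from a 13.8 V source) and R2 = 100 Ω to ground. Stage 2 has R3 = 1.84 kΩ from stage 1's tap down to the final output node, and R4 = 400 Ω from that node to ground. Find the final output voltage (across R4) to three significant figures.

Stage 2 presents R3+R4 = 2240 Ω as a load on stage 1's tap.
Stage 1's lower leg becomes R2‖(R3+R4) = 95.73 Ω, so V_mid = 13.8 × 95.73/288.7 = 4.575 V.
Stage 2 is itself unloaded: V_out = V_mid × R4/(R3+R4) = 4.575 × 400/2240 = 0.817 V.

V_out ≈ 0.817 V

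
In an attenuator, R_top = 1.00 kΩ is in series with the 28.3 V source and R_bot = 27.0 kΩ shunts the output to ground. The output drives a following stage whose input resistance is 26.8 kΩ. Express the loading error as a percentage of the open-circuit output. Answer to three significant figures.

3.47 %

The divider's output (Thévenin) resistance is R_top‖R_bot = 0.9643 kΩ.
Fractional drop under load = R_th/(R_th + R_L) = 0.9643 / (0.9643 + 26.8) = 0.03473.
So the output falls by 3.47 %.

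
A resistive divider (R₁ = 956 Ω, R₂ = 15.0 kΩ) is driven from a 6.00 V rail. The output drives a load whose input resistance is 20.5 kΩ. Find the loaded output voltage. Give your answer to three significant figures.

The load sits in parallel with R₂: R₂‖R_L = (15000 × 20500) / (15000 + 20500) = 8662 Ω.
V_out = 6.00 × 8662 / (956 + 8662) = 6.00 × 8662/9618 = 5.40 V.

V_out ≈ 5.40 V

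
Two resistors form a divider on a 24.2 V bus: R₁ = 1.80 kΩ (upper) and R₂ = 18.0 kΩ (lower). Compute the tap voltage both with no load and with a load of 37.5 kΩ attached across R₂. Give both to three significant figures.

Open-circuit: V = 24.2 × 18.0/(1.80 + 18.0) = 22.0 V.
With the load, R₂ becomes R₂‖R_L = 12.16 kΩ, so V = 24.2 × 12.16/13.96 = 21.1 V.

Unloaded: 22.0 V; loaded: 21.1 V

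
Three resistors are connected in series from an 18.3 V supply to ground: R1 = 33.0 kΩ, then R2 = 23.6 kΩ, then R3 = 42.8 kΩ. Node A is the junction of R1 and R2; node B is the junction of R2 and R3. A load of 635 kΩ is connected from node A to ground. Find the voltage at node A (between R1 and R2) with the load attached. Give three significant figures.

Below node A the series string R2+R3 = 66.40 kΩ sits in parallel with the 635 kΩ load: 60.11 kΩ.
V_A = 18.3 × 60.11/(33.0 + 60.11) = 11.8 V.

V ≈ 11.8 V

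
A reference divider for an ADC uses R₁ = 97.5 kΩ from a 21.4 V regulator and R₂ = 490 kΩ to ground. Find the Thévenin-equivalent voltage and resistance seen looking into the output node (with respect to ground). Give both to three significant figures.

V_th is the open-circuit tap voltage: 21.4 × 490/(97.5 + 490) = 17.8 V.
With the supply zeroed, R₁ and R₂ appear in parallel from the tap: R_th = R₁‖R₂ = (97.5 × 490)/587.5 = 81.3 kΩ.

V_th = 17.8 V, R_th = 81.3 kΩ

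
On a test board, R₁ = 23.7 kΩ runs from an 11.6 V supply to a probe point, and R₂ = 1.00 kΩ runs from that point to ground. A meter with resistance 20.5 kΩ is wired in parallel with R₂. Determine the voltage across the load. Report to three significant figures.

The load sits in parallel with R₂: R₂‖R_L = (1.00 × 20.5) / (1.00 + 20.5) = 0.9535 kΩ.
V_out = 11.6 × 0.9535 / (23.7 + 0.9535) = 11.6 × 0.9535/24.65 = 0.449 V.

V_out ≈ 0.449 V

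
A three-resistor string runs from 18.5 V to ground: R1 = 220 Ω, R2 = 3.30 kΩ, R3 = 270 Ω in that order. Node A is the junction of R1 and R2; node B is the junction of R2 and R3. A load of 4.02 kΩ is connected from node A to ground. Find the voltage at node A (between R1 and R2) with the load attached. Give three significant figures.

V ≈ 16.6 V

Below node A the series string R2+R3 = 3570 Ω sits in parallel with the 4020 Ω load: 1891 Ω.
V_A = 18.5 × 1891/(220 + 1891) = 16.6 V.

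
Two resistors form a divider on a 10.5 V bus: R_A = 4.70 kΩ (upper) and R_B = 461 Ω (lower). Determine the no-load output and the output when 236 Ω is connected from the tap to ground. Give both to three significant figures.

Open-circuit: V = 10.5 × 461/(4700 + 461) = 0.938 V.
With the load, R_B becomes R_B‖R_L = 156.1 Ω, so V = 10.5 × 156.1/4856 = 0.338 V.

Unloaded: 0.938 V; loaded: 0.338 V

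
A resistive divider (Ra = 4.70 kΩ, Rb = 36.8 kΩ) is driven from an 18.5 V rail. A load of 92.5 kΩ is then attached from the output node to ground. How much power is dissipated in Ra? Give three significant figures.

Total resistance from the source is Ra + (Rb‖R_L) = 31.03 kΩ, so I = 18.5/31.03 kΩ = 0.5963 mA.
P = I²·Ra = (0.5963 mA)² × 4.70 kΩ = 1.67 mW.

P ≈ 1.67 mW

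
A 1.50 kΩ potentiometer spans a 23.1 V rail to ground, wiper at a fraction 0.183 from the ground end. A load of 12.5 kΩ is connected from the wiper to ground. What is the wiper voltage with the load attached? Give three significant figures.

The wiper splits the pot into (1−α)R = 1226 Ω above and αR = 274.5 Ω below.
Lower section ‖ load = 268.6 Ω.
V_wiper = 23.1 × 268.6/(1226 + 268.6) = 4.15 V.

V ≈ 4.15 V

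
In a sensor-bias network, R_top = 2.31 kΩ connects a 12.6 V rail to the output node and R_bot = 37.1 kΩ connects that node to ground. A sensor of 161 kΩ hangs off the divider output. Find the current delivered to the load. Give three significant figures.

I_L ≈ 0.0727 mA

R_bot‖R_L = 30.15 kΩ; V_out = 12.6 × 30.15/32.46 = 11.70 V.
I_L = V_out / R_L = 11.70 / 161 kΩ = 0.0727 mA.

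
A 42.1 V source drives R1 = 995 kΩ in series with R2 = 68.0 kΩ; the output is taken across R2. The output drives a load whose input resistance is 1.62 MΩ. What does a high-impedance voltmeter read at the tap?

V_out ≈ 2.59 V

The load sits in parallel with R2: R2‖R_L = (68.0 × 1620) / (68.0 + 1620) = 65.26 kΩ.
V_out = 42.1 × 65.26 / (995 + 65.26) = 42.1 × 65.26/1060 = 2.59 V.
(Unloaded it would have been 2.69 V.)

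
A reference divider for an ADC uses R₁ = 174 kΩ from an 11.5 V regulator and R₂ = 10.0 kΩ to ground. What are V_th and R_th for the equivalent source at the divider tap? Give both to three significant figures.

V_th is the open-circuit tap voltage: 11.5 × 10.0/(174 + 10.0) = 0.625 V.
With the supply zeroed, R₁ and R₂ appear in parallel from the tap: R_th = R₁‖R₂ = (174 × 10.0)/184.0 = 9.46 kΩ.

V_th = 0.625 V, R_th = 9.46 kΩ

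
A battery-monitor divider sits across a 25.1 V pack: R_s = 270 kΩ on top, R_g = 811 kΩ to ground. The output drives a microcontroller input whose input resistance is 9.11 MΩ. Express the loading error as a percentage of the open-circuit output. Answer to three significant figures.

The divider's output (Thévenin) resistance is R_s‖R_g = 202.6 kΩ.
Fractional drop under load = R_th/(R_th + R_L) = 202.6 / (202.6 + 9110) = 0.02175.
So the output falls by 2.18 %.

2.18 %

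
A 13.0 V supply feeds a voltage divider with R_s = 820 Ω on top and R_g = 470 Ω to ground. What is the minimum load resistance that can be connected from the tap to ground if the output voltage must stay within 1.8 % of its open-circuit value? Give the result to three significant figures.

R_L(min) ≈ 16.3 kΩ

Output resistance R_th = R_s‖R_g = (820 × 470)/1290 = 298.8 Ω.
The fractional drop is R_th/(R_th + R_L); requiring this ≤ 0.0180 gives R_L ≥ R_th(1/0.0180 − 1) = 298.8 × 54.56 = 16.3 kΩ.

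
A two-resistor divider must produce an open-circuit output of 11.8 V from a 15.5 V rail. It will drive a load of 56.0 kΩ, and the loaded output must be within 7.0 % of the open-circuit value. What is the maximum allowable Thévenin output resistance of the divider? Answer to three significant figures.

Loading drop = R_th/(R_th + R_L) ≤ 0.0700, so R_th ≤ R_L · ε/(1−ε) = 56.0 kΩ × 0.0700/0.9300 = 4.22 kΩ.

R_th ≤ 4.22 kΩ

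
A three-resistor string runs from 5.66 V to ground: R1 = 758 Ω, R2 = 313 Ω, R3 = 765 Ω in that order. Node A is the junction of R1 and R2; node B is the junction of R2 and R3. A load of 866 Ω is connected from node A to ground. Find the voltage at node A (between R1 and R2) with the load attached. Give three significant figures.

Below node A the series string R2+R3 = 1078 Ω sits in parallel with the 866 Ω load: 480.2 Ω.
V_A = 5.66 × 480.2/(758 + 480.2) = 2.20 V.

V ≈ 2.20 V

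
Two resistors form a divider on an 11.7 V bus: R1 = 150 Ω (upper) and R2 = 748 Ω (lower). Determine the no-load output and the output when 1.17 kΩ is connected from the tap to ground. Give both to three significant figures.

Open-circuit: V = 11.7 × 748/(150 + 748) = 9.75 V.
With the load, R2 becomes R2‖R_L = 456.3 Ω, so V = 11.7 × 456.3/606.3 = 8.81 V.

Unloaded: 9.75 V; loaded: 8.81 V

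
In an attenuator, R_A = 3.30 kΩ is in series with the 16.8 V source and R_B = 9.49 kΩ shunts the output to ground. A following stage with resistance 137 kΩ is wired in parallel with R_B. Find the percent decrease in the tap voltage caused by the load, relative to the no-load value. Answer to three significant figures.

The divider's output (Thévenin) resistance is R_A‖R_B = 2.449 kΩ.
Fractional drop under load = R_th/(R_th + R_L) = 2.449 / (2.449 + 137) = 0.01756.
So the output falls by 1.76 %.

1.76 %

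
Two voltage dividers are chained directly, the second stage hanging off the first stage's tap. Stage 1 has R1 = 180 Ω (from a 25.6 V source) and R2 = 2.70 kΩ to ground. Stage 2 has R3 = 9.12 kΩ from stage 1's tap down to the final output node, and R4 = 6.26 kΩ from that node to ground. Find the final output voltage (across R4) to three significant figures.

Stage 2 presents R3+R4 = 15380 Ω as a load on stage 1's tap.
Stage 1's lower leg becomes R2‖(R3+R4) = 2297 Ω, so V_mid = 25.6 × 2297/2477 = 23.74 V.
Stage 2 is itself unloaded: V_out = V_mid × R4/(R3+R4) = 23.74 × 6260/15380 = 9.66 V.

V_out ≈ 9.66 V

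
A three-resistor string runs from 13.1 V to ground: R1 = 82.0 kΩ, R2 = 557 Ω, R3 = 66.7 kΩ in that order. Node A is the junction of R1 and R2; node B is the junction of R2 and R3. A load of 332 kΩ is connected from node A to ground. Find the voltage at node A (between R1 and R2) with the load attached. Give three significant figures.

V ≈ 5.31 V

Below node A the series string R2+R3 = 67260 Ω sits in parallel with the 332000 Ω load: 55930 Ω.
V_A = 13.1 × 55930/(82000 + 55930) = 5.31 V.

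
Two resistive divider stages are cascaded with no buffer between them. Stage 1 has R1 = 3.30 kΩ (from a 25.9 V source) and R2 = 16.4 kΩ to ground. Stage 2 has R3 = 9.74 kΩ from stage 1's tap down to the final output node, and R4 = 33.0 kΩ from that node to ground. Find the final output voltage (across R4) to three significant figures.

V_out ≈ 15.6 V

Stage 2 presents R3+R4 = 42.74 kΩ as a load on stage 1's tap.
Stage 1's lower leg becomes R2‖(R3+R4) = 11.85 kΩ, so V_mid = 25.9 × 11.85/15.15 = 20.26 V.
Stage 2 is itself unloaded: V_out = V_mid × R4/(R3+R4) = 20.26 × 33.0/42.74 = 15.6 V.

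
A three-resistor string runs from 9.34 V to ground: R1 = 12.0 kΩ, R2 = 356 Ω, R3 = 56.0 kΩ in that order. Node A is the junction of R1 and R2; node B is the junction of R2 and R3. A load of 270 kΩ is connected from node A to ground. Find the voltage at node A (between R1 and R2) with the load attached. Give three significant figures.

V ≈ 7.43 V

Below node A the series string R2+R3 = 56360 Ω sits in parallel with the 270000 Ω load: 46620 Ω.
V_A = 9.34 × 46620/(12000 + 46620) = 7.43 V.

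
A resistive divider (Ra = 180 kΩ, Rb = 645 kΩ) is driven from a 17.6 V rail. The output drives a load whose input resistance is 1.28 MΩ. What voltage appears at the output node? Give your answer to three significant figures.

V_out ≈ 12.4 V

The load sits in parallel with Rb: Rb‖R_L = (645 × 1280) / (645 + 1280) = 428.9 kΩ.
V_out = 17.6 × 428.9 / (180 + 428.9) = 17.6 × 428.9/608.9 = 12.4 V.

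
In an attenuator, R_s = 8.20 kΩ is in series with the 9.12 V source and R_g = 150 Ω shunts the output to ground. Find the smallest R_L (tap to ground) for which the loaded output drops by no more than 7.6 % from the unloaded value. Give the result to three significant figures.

Output resistance R_th = R_s‖R_g = (8200 × 150)/8350 = 147.3 Ω.
The fractional drop is R_th/(R_th + R_L); requiring this ≤ 0.0760 gives R_L ≥ R_th(1/0.0760 − 1) = 147.3 × 12.16 = 1.79 kΩ.

R_L(min) ≈ 1.79 kΩ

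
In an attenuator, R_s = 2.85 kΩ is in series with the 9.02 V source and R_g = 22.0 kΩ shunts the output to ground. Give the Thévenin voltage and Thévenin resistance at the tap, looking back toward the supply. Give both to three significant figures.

V_th is the open-circuit tap voltage: 9.02 × 22.0/(2.85 + 22.0) = 7.99 V.
With the supply zeroed, R_s and R_g appear in parallel from the tap: R_th = R_s‖R_g = (2.85 × 22.0)/24.85 = 2.52 kΩ.

V_th = 7.99 V, R_th = 2.52 kΩ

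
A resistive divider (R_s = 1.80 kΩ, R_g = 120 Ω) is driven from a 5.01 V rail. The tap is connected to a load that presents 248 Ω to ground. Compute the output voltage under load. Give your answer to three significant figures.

The load sits in parallel with R_g: R_g‖R_L = (120 × 248) / (120 + 248) = 80.87 Ω.
V_out = 5.01 × 80.87 / (1800 + 80.87) = 5.01 × 80.87/1881 = 0.215 V.

V_out ≈ 0.215 V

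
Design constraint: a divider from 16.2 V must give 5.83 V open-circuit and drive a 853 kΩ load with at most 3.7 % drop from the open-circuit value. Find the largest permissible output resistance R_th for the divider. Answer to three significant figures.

R_th ≤ 32.8 kΩ

Loading drop = R_th/(R_th + R_L) ≤ 0.0370, so R_th ≤ R_L · ε/(1−ε) = 853 kΩ × 0.0370/0.9630 = 32.8 kΩ.
(Any R1, R2 with R2/(R1+R2) = 0.360 and R1‖R2 ≤ 32.8 kΩ will meet the spec.)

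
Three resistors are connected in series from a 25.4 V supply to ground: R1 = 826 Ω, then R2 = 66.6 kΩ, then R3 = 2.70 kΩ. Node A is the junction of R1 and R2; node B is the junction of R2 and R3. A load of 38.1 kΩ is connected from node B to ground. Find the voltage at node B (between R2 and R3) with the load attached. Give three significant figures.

V ≈ 0.916 V

At node B, R3 is in parallel with the load: R3‖R_L = 2521 Ω.
Below node A the resistance is R2 + (R3‖R_L) = 69120 Ω, so V_A = 25.4 × 69120/69950 = 25.10 V.
Then V_B = V_A × (R3‖R_L)/(R2 + R3‖R_L) = 25.10 × 2521/69120 = 0.916 V.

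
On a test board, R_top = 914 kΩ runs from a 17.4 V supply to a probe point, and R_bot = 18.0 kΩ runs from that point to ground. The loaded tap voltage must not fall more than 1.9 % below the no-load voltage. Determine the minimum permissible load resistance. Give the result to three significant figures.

R_L(min) ≈ 911 kΩ

Output resistance R_th = R_top‖R_bot = (914 × 18.0)/932.0 = 17.65 kΩ.
The fractional drop is R_th/(R_th + R_L); requiring this ≤ 0.0190 gives R_L ≥ R_th(1/0.0190 − 1) = 17.65 × 51.63 = 911 kΩ.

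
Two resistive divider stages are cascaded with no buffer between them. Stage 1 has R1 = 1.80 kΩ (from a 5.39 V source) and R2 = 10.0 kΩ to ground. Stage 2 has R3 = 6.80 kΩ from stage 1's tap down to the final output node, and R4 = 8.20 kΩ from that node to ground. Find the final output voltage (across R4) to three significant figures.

Stage 2 presents R3+R4 = 15.00 kΩ as a load on stage 1's tap.
Stage 1's lower leg becomes R2‖(R3+R4) = 6.000 kΩ, so V_mid = 5.39 × 6.000/7.800 = 4.146 V.
Stage 2 is itself unloaded: V_out = V_mid × R4/(R3+R4) = 4.146 × 8.20/15.00 = 2.27 V.

V_out ≈ 2.27 V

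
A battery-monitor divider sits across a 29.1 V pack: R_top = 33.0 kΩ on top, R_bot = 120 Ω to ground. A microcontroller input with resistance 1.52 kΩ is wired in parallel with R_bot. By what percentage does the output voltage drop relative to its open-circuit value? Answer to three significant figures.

7.29 %

The divider's output (Thévenin) resistance is R_top‖R_bot = 119.6 Ω.
Fractional drop under load = R_th/(R_th + R_L) = 119.6 / (119.6 + 1520) = 0.07292.
So the output falls by 7.29 %.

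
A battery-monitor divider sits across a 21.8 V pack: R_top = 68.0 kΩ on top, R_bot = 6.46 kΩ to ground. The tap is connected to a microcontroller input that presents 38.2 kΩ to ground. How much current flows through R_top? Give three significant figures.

R_bot‖R_L = 5.526 kΩ, so the source sees R_top + R_bot‖R_L = 73.53 kΩ.
I = 21.8 V / 73.53 kΩ = 0.296 mA.

I ≈ 0.296 mA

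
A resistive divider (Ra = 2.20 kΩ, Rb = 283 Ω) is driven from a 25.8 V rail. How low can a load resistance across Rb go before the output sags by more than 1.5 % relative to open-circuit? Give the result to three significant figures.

Output resistance R_th = Ra‖Rb = (2200 × 283)/2483 = 250.7 Ω.
The fractional drop is R_th/(R_th + R_L); requiring this ≤ 0.0150 gives R_L ≥ R_th(1/0.0150 − 1) = 250.7 × 65.67 = 16.5 kΩ.

R_L(min) ≈ 16.5 kΩ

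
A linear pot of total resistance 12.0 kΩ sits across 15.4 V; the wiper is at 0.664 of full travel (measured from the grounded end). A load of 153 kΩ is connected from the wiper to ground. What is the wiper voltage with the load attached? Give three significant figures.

The wiper splits the pot into (1−α)R = 4.032 kΩ above and αR = 7.968 kΩ below.
Lower section ‖ load = 7.574 kΩ.
V_wiper = 15.4 × 7.574/(4.032 + 7.574) = 10.0 V.

V ≈ 10.0 V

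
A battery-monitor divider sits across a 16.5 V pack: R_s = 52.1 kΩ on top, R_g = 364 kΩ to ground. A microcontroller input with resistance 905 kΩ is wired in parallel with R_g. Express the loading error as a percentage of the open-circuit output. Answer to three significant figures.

4.79 %

The divider's output (Thévenin) resistance is R_s‖R_g = 45.58 kΩ.
Fractional drop under load = R_th/(R_th + R_L) = 45.58 / (45.58 + 905) = 0.04795.
So the output falls by 4.79 %.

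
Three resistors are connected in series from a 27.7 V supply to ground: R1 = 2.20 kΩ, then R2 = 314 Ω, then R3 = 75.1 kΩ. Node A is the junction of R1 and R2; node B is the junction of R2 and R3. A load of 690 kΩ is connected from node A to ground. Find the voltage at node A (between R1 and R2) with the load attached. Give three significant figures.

Below node A the series string R2+R3 = 75410 Ω sits in parallel with the 690000 Ω load: 67980 Ω.
V_A = 27.7 × 67980/(2200 + 67980) = 26.8 V.

V ≈ 26.8 V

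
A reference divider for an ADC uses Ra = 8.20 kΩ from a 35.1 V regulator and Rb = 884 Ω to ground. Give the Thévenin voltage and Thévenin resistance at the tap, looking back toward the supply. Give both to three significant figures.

V_th = 3.42 V, R_th = 798 Ω

V_th is the open-circuit tap voltage: 35.1 × 884/(8200 + 884) = 3.42 V.
With the supply zeroed, Ra and Rb appear in parallel from the tap: R_th = Ra‖Rb = (8200 × 884)/9084 = 798 Ω.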